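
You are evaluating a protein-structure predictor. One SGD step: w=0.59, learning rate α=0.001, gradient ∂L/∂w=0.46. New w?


w_new = w - α·∇
= 0.59 - 0.001·0.46
= 0.59 - 0.00046
= 0.58954

0.58954


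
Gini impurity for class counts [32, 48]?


Probabilities: [32/80, 48/80] ≈ [0.4, 0.6]
Σpᵢ² = (1024 + 2304)/80² = 3328/6400
Gini = 1 - Σpᵢ² = 1 - 3328/6400 = 0.48

0.48


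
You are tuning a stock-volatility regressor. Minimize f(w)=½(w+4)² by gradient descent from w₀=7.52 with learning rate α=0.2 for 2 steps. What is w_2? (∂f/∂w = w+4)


step 1: grad = 7.52+4 = 11.52; w = 7.52 - 0.2·(11.52) = 5.216
step 2: grad = 5.216+4 = 9.216; w = 5.216 - 0.2·(9.216) = 3.3728

3.3728


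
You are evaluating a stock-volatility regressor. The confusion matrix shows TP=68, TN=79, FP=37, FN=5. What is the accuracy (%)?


Accuracy = (TP+TN)/(TP+TN+FP+FN)
= (68+79)/(189)
= 147/189 = 77.78%

77.78%


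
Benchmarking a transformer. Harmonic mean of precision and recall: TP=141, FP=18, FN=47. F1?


Precision = 141/159 = 0.8868
Recall = 141/188 = 0.75
F1 = 2·P·R/(P+R) = 2·TP/(2·TP+FP+FN) = 282/(282+18+47) = 282/347 = 0.8127

0.8127


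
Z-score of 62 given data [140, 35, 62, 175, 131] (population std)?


μ = 108.6, σ = 51.933
z = (62 - 108.6)/51.933 = -0.8973

-0.8973


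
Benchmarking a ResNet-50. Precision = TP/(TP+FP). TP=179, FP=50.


Precision = TP/(TP+FP)
= 179/(179+50)
= 179/229 = 78.17%

78.17%


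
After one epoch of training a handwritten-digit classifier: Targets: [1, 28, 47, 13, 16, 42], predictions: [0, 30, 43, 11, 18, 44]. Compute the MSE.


Squared errors: (1-0)²=1, (28-30)²=4, (47-43)²=16, (13-11)²=4, (16-18)²=4, (42-44)²=4
Sum = 33
MSE = 33/6 = 11/2

11/2


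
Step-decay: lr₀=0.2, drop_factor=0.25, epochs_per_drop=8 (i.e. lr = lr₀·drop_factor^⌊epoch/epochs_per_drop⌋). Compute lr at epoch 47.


n_drops = ⌊47/8⌋ = 5
lr = 0.2·0.25^5 = 0.2·0.0009765625 = 0.0001953125

0.0001953125


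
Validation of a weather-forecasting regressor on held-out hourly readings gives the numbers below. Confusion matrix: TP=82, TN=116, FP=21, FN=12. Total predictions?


Total = TP + TN + FP + FN
= 82 + 116 + 21 + 12
= 231
(Predicted positive: 103, predicted negative: 128)

231


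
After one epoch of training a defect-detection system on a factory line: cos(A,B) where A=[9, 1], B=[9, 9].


A·B = 9·9 + 1·9 = 90
‖A‖ = √82 = 9.0554, ‖B‖ = √162 = 12.7279
cos = 90/(√82·√162) = 90/√13284 = 0.7809

0.7809


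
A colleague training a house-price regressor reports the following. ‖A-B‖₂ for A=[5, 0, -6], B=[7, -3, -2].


d = √((5-7)² + (0+ 3)² + (-6+ 2)²)
  = √(4 + 9 + 16)
  = √29 = 5.3852

5.3852


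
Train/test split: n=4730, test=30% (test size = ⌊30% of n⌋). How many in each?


Test = ⌊4730·30/100⌋ = 1419
Train = 4730 - 1419 = 3311

Train: 3311, Test: 1419


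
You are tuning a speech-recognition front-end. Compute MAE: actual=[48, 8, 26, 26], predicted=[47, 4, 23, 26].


Absolute errors: |48-47|=1, |8-4|=4, |26-23|=3, |26-26|=0
Sum = 8
MAE = 8/4 = 2

2


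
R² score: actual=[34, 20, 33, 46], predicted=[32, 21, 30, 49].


ȳ = 33.25
SS_res = Σ(y-ŷ)² = 23
SS_tot = Σ(y-ȳ)² = 338.75
R² = 1 - SS_res/SS_tot = 1 - 0.0679 = 0.9321

0.9321


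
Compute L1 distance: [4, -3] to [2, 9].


d = |4-2| + |-3-9|
  = 2 + 12
  = 14

14


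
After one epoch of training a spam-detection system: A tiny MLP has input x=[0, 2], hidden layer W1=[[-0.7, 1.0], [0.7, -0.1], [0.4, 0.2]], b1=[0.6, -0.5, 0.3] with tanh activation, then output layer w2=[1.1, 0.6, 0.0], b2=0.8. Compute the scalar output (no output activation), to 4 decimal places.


z1[0] = (-0.7)·(0) + (1.0)·(2) + 0.6 = 2.6
z1[1] = (0.7)·(0) + (-0.1)·(2) - 0.5 = -0.7
z1[2] = (0.4)·(0) + (0.2)·(2) + 0.3 = 0.7
h = tanh(z1) = [0.989, -0.6044, 0.6044]
output = (1.1)·(0.989) + (0.6)·(-0.6044) + (0.0)·(0.6044) + 0.8 = 1.5253

1.5253


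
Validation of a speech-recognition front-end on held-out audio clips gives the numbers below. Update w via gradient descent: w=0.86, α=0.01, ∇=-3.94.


w_new = w - α·∇
= 0.86 - 0.01·-3.94
= 0.86 + 0.0394
= 0.8994

0.8994


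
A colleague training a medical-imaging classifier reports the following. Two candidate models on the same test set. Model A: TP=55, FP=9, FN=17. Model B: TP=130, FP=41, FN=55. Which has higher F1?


Model A: P=55/64=0.8594, R=55/72=0.7639, F1=2PR/(P+R)=2TP/(2TP+FP+FN)=110/136=0.8088
Model B: P=130/171=0.7602, R=130/185=0.7027, F1=2PR/(P+R)=2TP/(2TP+FP+FN)=260/356=0.7303
0.8088 > 0.7303 → Model A

Model A


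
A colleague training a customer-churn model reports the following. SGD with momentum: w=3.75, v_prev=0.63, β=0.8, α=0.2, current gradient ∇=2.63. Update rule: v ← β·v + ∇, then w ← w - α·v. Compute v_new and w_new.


v_new = 0.8·0.63 + 2.63 = 0.504 + 2.63 = 3.134
w_new = 3.75 - 0.2·3.134 = 3.75 - 0.6268 = 3.1232

v_new=3.134, w_new=3.1232


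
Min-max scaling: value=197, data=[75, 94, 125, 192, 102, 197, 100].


min=75, max=197
(197-75)/(197-75) = 122/122 = 1.0

1.0


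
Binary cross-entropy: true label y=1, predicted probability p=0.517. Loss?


BCE = -[y·ln(p) + (1-y)·ln(1-p)]
= -1·ln(0.517) - 0
= -ln(0.517) = 0.6597

0.6597


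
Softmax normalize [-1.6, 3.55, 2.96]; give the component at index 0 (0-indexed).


Exponentials: e^-1.6=0.2019, e^3.55=34.8133, e^2.96=19.298
Sum = 54.3132
Softmax = [0.0037, 0.641, 0.3553]
p[0] = 0.2019/54.3132 = 0.0037

0.0037


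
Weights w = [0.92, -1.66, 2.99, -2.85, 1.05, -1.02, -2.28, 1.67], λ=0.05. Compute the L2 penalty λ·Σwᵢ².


‖w‖₂² = (0.92)² + (-1.66)² + (2.99)² + (-2.85)² + (1.05)² + (-1.02)² + (-2.28)² + (1.67)²
     = 0.8464 + 2.7556 + 8.9401 + 8.1225 + 1.1025 + 1.0404 + 5.1984 + 2.7889
     = 30.7948
λ·‖w‖₂² = 0.05·30.7948 = 1.53974

1.53974


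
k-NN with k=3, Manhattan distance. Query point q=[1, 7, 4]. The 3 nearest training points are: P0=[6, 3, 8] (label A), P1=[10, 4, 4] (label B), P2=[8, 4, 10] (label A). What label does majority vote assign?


d(q,P0) = 13  (label A)
d(q,P1) = 12  (label B)
d(q,P2) = 16  (label A)
Votes: A=2, B=1
Majority → A

A


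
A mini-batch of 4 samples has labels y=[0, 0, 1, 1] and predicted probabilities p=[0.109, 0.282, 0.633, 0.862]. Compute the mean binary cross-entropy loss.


L[0] = -ln(1-0.109) = -ln(0.891) = 0.1154
L[1] = -ln(1-0.282) = -ln(0.718) = 0.3313
L[2] = -ln(0.633) = 0.4573
L[3] = -ln(0.862) = 0.1485
mean = (0.1154 + 0.3313 + 0.4573 + 0.1485)/4 = 0.2631

0.2631


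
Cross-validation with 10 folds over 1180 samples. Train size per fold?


Fold size = 1180/10 = 118
Training per fold = 1180 - 118 = 1062

1062


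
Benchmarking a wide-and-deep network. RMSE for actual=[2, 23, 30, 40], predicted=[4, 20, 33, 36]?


MSE = 38/4 = 9.5
RMSE = √(38/4) = 3.0822

3.0822


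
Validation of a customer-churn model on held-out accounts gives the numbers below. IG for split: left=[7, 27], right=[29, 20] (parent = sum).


Parent = [36, 47], H_parent = 0.9873
H_left = 0.7335 (n=34), H_right = 0.9755 (n=49)
H_children = (34/83)·0.7335 + (49/83)·0.9755 = 0.8764
IG = 0.9873 - 0.8764 = 0.1109

0.1109


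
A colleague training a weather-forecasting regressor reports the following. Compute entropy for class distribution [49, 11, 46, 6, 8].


Probabilities: [49/120, 11/120, 46/120, 6/120, 8/120] ≈ [0.4083, 0.0917, 0.3833, 0.05, 0.0667]
H = -((49/120)·log₂(49/120) + (11/120)·log₂(11/120) + (46/120)·log₂(46/120) + (6/120)·log₂(6/120) + (8/120)·log₂(8/120))
  = 1.8505 bits

1.8505 bits


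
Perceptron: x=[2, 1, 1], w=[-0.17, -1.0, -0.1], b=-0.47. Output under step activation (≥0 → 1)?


z = (2)·(-0.17) + (1)·(-1.0) + (1)·(-0.1) - 0.47
  = -1.91
step(z) = 0 (z<0)

0


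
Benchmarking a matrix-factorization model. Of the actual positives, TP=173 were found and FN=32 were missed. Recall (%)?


Recall = TP/(TP+FN)
= 173/(173+32)
= 173/205 = 84.39%

84.39%


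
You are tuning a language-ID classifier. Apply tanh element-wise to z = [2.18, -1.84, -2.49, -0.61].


tanh(2.18) = 0.9748
tanh(-1.84) = -0.9508
tanh(-2.49) = -0.9863
tanh(-0.61) = -0.5441
result = [0.9748, -0.9508, -0.9863, -0.5441]

[0.9748, -0.9508, -0.9863, -0.5441]


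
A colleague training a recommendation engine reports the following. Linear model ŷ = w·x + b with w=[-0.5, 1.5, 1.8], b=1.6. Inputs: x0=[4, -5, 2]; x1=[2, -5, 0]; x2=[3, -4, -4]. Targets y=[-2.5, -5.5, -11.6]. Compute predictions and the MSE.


ŷ0 = (-0.5)·(4) + (1.5)·(-5) + (1.8)·(2) + 1.6 = -4.3
ŷ1 = (-0.5)·(2) + (1.5)·(-5) + (1.8)·(0) + 1.6 = -6.9
ŷ2 = (-0.5)·(3) + (1.5)·(-4) + (1.8)·(-4) + 1.6 = -13.1
errors² = [3.24, 1.96, 2.25]
MSE = 7.4500/3 = 2.4833

2.4833


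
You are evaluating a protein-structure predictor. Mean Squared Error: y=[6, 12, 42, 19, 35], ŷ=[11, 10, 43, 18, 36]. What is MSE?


Squared errors: (6-11)²=25, (12-10)²=4, (42-43)²=1, (19-18)²=1, (35-36)²=1
Sum = 32
MSE = 32/5 = 32/5

32/5


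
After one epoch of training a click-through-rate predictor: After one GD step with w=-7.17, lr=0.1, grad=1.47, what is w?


w_new = w - α·∇
= -7.17 - 0.1·1.47
= -7.17 - 0.147
= -7.317

-7.317


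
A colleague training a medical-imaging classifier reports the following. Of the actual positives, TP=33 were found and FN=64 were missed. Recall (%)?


Recall = TP/(TP+FN)
= 33/(33+64)
= 33/97 = 34.02%

34.02%


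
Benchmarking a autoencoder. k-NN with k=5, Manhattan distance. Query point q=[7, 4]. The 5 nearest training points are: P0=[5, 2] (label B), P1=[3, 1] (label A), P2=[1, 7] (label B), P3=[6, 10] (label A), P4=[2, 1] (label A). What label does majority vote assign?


d(q,P0) = 4  (label B)
d(q,P1) = 7  (label A)
d(q,P2) = 9  (label B)
d(q,P3) = 7  (label A)
d(q,P4) = 8  (label A)
Votes: A=3, B=2
Majority → A

A


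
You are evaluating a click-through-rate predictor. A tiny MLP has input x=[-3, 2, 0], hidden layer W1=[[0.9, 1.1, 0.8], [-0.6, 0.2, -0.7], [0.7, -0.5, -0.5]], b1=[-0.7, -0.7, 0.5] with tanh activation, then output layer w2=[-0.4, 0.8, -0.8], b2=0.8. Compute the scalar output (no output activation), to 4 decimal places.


z1[0] = (0.9)·(-3) + (1.1)·(2) + (0.8)·(0) - 0.7 = -1.2
z1[1] = (-0.6)·(-3) + (0.2)·(2) + (-0.7)·(0) - 0.7 = 1.5
z1[2] = (0.7)·(-3) + (-0.5)·(2) + (-0.5)·(0) + 0.5 = -2.6
h = tanh(z1) = [-0.8337, 0.9051, -0.989]
output = (-0.4)·(-0.8337) + (0.8)·(0.9051) + (-0.8)·(-0.989) + 0.8 = 2.6488

2.6488


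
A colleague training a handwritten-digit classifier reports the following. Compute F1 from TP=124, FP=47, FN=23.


Precision = 124/171 = 0.7251
Recall = 124/147 = 0.8435
F1 = 2·P·R/(P+R) = 2·TP/(2·TP+FP+FN) = 248/(248+47+23) = 248/318 = 0.7799

0.7799


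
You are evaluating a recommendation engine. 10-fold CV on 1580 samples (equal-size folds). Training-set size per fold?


Fold size = 1580/10 = 158
Training per fold = 1580 - 158 = 1422

1422


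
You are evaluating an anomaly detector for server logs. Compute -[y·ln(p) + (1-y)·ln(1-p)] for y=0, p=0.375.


BCE = -[y·ln(p) + (1-y)·ln(1-p)]
= -0 - 1·ln(1-0.375)
= -ln(0.625) = 0.47

0.47


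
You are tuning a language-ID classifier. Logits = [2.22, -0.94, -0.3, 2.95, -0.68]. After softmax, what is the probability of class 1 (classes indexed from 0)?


Exponentials: e^2.22=9.2073, e^-0.94=0.3906, e^-0.3=0.7408, e^2.95=19.106, e^-0.68=0.5066
Sum = 29.9513
Softmax = [0.3074, 0.013, 0.0247, 0.6379, 0.0169]
p[1] = 0.3906/29.9513 = 0.013

0.013


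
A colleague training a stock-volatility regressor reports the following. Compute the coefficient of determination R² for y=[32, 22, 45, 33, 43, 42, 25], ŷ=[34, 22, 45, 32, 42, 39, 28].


ȳ = 34.5714
SS_res = Σ(y-ŷ)² = 24
SS_tot = Σ(y-ȳ)² = 493.71
R² = 1 - SS_res/SS_tot = 1 - 0.0486 = 0.9514

0.9514


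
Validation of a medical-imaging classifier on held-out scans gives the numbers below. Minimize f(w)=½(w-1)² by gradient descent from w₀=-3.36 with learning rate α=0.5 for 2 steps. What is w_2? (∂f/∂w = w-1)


step 1: grad = -3.36-1 = -4.36; w = -3.36 - 0.5·(-4.36) = -1.18
step 2: grad = -1.18-1 = -2.18; w = -1.18 - 0.5·(-2.18) = -0.09

-0.09


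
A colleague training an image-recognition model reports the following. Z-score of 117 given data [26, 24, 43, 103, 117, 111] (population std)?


μ = 70.6667, σ = 40.3264
z = (117 - 70.6667)/40.3264 = 1.149

1.149


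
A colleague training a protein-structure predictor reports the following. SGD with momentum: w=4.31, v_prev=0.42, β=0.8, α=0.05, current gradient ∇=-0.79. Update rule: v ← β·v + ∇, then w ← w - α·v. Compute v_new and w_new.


v_new = 0.8·0.42 - 0.79 = 0.336 - 0.79 = -0.454
w_new = 4.31 - 0.05·-0.454 = 4.31 + 0.0227 = 4.3327

v_new=-0.454, w_new=4.3327


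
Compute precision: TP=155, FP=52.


Precision = TP/(TP+FP)
= 155/(155+52)
= 155/207 = 74.88%

74.88%


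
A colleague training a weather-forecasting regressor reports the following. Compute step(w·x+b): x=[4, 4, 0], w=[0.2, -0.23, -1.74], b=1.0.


z = (4)·(0.2) + (4)·(-0.23) + (0)·(-1.74) + 1.0
  = 0.88
step(z) = 1 (z≥0)

1


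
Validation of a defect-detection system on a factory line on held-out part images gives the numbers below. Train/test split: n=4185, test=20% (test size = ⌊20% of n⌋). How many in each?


Test = ⌊4185·20/100⌋ = 837
Train = 4185 - 837 = 3348

Train: 3348, Test: 837


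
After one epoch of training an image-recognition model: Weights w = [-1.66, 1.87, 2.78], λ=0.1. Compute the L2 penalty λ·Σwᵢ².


‖w‖₂² = (-1.66)² + (1.87)² + (2.78)²
     = 2.7556 + 3.4969 + 7.7284
     = 13.9809
λ·‖w‖₂² = 0.1·13.9809 = 1.39809

1.39809


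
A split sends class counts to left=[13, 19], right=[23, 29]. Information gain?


Parent = [36, 48], H_parent = 0.9852
H_left = 0.9745 (n=32), H_right = 0.9904 (n=52)
H_children = (32/84)·0.9745 + (52/84)·0.9904 = 0.9843
IG = 0.9852 - 0.9843 = 0.0009

0.0009


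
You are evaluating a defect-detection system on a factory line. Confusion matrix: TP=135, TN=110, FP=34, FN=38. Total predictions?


Total = TP + TN + FP + FN
= 135 + 110 + 34 + 38
= 317
(Predicted positive: 169, predicted negative: 148)

317


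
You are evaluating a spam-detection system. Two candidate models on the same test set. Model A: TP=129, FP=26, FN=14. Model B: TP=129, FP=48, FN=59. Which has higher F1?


Model A: P=129/155=0.8323, R=129/143=0.9021, F1=2PR/(P+R)=2TP/(2TP+FP+FN)=258/298=0.8658
Model B: P=129/177=0.7288, R=129/188=0.6862, F1=2PR/(P+R)=2TP/(2TP+FP+FN)=258/365=0.7068
0.8658 > 0.7068 → Model A

Model A


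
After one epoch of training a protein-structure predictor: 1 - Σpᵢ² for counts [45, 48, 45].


Probabilities: [45/138, 48/138, 45/138] ≈ [0.3261, 0.3478, 0.3261]
Σpᵢ² = (2025 + 2304 + 2025)/138² = 6354/19044
Gini = 1 - Σpᵢ² = 1 - 6354/19044 = 0.6664

0.6664


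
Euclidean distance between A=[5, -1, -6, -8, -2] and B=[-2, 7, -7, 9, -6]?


d = √((5+ 2)² + (-1-7)² + (-6+ 7)² + (-8-9)² + (-2+ 6)²)
  = √(49 + 64 + 1 + 289 + 16)
  = √419 = 20.4695

20.4695


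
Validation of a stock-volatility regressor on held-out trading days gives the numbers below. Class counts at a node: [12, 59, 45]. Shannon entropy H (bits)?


Probabilities: [12/116, 59/116, 45/116] ≈ [0.1034, 0.5086, 0.3879]
H = -((12/116)·log₂(12/116) + (59/116)·log₂(59/116) + (45/116)·log₂(45/116))
  = 1.3646 bits

1.3646 bits


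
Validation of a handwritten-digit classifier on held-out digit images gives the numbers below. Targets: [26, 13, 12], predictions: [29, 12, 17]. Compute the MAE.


Absolute errors: |26-29|=3, |13-12|=1, |12-17|=5
Sum = 9
MAE = 9/3 = 3

3


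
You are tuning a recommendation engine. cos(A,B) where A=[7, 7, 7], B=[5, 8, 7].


A·B = 7·5 + 7·8 + 7·7 = 140
‖A‖ = √147 = 12.1244, ‖B‖ = √138 = 11.7473
cos = 140/(√147·√138) = 140/√20286 = 0.9829

0.9829


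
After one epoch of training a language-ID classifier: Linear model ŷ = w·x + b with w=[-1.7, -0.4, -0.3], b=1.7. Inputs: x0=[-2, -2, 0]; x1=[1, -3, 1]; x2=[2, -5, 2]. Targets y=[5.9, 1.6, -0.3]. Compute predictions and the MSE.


ŷ0 = (-1.7)·(-2) + (-0.4)·(-2) + (-0.3)·(0) + 1.7 = 5.9
ŷ1 = (-1.7)·(1) + (-0.4)·(-3) + (-0.3)·(1) + 1.7 = 0.9
ŷ2 = (-1.7)·(2) + (-0.4)·(-5) + (-0.3)·(2) + 1.7 = -0.3
errors² = [0.0, 0.49, 0.0]
MSE = 0.4900/3 = 0.1633

0.1633


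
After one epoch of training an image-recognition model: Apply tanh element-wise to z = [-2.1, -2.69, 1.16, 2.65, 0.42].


tanh(-2.1) = -0.9705
tanh(-2.69) = -0.9908
tanh(1.16) = 0.821
tanh(2.65) = 0.9901
tanh(0.42) = 0.3969
result = [-0.9705, -0.9908, 0.821, 0.9901, 0.3969]

[-0.9705, -0.9908, 0.821, 0.9901, 0.3969]


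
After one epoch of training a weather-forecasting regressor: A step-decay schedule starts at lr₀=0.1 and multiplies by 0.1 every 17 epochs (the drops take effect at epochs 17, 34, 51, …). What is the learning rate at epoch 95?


n_drops = ⌊95/17⌋ = 5
lr = 0.1·0.1^5 = 0.1·0.00001 = 0.000001

0.000001


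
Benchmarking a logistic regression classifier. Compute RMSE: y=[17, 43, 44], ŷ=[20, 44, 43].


MSE = 11/3 = 3.6667
RMSE = √(11/3) = 1.9149

1.9149


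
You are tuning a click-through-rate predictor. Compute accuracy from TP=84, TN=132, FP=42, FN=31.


Accuracy = (TP+TN)/(TP+TN+FP+FN)
= (84+132)/(289)
= 216/289 = 74.74%

74.74%


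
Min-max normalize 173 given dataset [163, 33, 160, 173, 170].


min=33, max=173
(173-33)/(173-33) = 140/140 = 1.0

1.0


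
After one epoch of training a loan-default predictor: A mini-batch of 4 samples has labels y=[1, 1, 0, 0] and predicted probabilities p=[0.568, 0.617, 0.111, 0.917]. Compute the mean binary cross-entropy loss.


L[0] = -ln(0.568) = 0.5656
L[1] = -ln(0.617) = 0.4829
L[2] = -ln(1-0.111) = -ln(0.889) = 0.1177
L[3] = -ln(1-0.917) = -ln(0.083) = 2.4889
mean = (0.5656 + 0.4829 + 0.1177 + 2.4889)/4 = 0.9138

0.9138


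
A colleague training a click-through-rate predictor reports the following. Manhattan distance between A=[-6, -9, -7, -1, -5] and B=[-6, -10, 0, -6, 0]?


d = |-6+ 6| + |-9+ 10| + |-7-0| + |-1+ 6| + |-5-0|
  = 0 + 1 + 7 + 5 + 5
  = 18

18


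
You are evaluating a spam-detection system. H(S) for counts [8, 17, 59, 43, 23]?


Probabilities: [8/150, 17/150, 59/150, 43/150, 23/150] ≈ [0.0533, 0.1133, 0.3933, 0.2867, 0.1533]
H = -((8/150)·log₂(8/150) + (17/150)·log₂(17/150) + (59/150)·log₂(59/150) + (43/150)·log₂(43/150) + (23/150)·log₂(23/150))
  = 2.0426 bits

2.0426 bits


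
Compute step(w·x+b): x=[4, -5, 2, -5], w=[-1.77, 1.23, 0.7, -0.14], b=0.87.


z = (4)·(-1.77) + (-5)·(1.23) + (2)·(0.7) + (-5)·(-0.14) + 0.87
  = -10.26
step(z) = 0 (z<0)

0


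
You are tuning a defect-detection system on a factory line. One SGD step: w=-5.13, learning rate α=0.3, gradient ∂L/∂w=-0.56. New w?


w_new = w - α·∇
= -5.13 - 0.3·-0.56
= -5.13 + 0.168
= -4.962

-4.962


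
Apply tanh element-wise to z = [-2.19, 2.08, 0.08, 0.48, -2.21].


tanh(-2.19) = -0.9753
tanh(2.08) = 0.9693
tanh(0.08) = 0.0798
tanh(0.48) = 0.4462
tanh(-2.21) = -0.9762
result = [-0.9753, 0.9693, 0.0798, 0.4462, -0.9762]

[-0.9753, 0.9693, 0.0798, 0.4462, -0.9762]


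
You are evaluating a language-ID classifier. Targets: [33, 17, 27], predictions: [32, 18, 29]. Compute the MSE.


Squared errors: (33-32)²=1, (17-18)²=1, (27-29)²=4
Sum = 6
MSE = 6/3 = 2

2


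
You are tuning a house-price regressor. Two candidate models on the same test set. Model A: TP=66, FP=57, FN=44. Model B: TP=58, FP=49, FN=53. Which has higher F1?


Model A: P=66/123=0.5366, R=66/110=0.6, F1=2PR/(P+R)=2TP/(2TP+FP+FN)=132/233=0.5665
Model B: P=58/107=0.5421, R=58/111=0.5225, F1=2PR/(P+R)=2TP/(2TP+FP+FN)=116/218=0.5321
0.5665 > 0.5321 → Model A

Model A


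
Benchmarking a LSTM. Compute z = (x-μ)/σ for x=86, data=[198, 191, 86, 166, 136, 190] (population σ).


μ = 161.1667, σ = 39.5492
z = (86 - 161.1667)/39.5492 = -1.9006

-1.9006


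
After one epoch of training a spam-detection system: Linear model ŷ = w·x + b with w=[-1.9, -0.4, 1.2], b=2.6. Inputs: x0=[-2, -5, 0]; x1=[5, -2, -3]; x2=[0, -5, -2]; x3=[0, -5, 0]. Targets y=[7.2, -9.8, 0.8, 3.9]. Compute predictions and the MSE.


ŷ0 = (-1.9)·(-2) + (-0.4)·(-5) + (1.2)·(0) + 2.6 = 8.4
ŷ1 = (-1.9)·(5) + (-0.4)·(-2) + (1.2)·(-3) + 2.6 = -9.7
ŷ2 = (-1.9)·(0) + (-0.4)·(-5) + (1.2)·(-2) + 2.6 = 2.2
ŷ3 = (-1.9)·(0) + (-0.4)·(-5) + (1.2)·(0) + 2.6 = 4.6
errors² = [1.44, 0.01, 1.96, 0.49]
MSE = 3.9000/4 = 0.975

0.975


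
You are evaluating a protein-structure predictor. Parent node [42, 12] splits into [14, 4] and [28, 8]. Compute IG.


Parent = [42, 12], H_parent = 0.7642
H_left = 0.7642 (n=18), H_right = 0.7642 (n=36)
H_children = (18/54)·0.7642 + (36/54)·0.7642 = 0.7642
IG = 0.7642 - 0.7642 = 0.0

0.0


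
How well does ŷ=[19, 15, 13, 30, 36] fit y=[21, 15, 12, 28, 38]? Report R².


ȳ = 22.8
SS_res = Σ(y-ŷ)² = 13
SS_tot = Σ(y-ȳ)² = 438.8
R² = 1 - SS_res/SS_tot = 1 - 0.0296 = 0.9704

0.9704


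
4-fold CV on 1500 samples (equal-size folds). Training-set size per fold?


Fold size = 1500/4 = 375
Training per fold = 1500 - 375 = 1125

1125


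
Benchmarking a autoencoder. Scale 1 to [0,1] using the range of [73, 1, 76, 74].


min=1, max=76
(1-1)/(76-1) = 0/75 = 0.0

0.0


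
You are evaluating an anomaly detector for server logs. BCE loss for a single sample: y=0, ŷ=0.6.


BCE = -[y·ln(p) + (1-y)·ln(1-p)]
= -0 - 1·ln(1-0.6)
= -ln(0.4) = 0.9163

0.9163


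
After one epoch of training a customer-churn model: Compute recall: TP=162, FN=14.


Recall = TP/(TP+FN)
= 162/(162+14)
= 162/176 = 92.05%

92.05%


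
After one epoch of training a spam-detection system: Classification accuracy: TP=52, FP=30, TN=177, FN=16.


Accuracy = (TP+TN)/(TP+TN+FP+FN)
= (52+177)/(275)
= 229/275 = 83.27%

83.27%


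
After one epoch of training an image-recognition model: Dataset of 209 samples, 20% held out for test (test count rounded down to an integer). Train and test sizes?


Test = ⌊209·20/100⌋ = 41
Train = 209 - 41 = 168

Train: 168, Test: 41


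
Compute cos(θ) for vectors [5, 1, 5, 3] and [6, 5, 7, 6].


A·B = 5·6 + 1·5 + 5·7 + 3·6 = 88
‖A‖ = √60 = 7.746, ‖B‖ = √146 = 12.083
cos = 88/(√60·√146) = 88/√8760 = 0.9402

0.9402


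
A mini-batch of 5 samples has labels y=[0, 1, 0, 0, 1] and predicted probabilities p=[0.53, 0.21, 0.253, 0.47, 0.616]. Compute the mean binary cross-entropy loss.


L[0] = -ln(1-0.53) = -ln(0.47) = 0.755
L[1] = -ln(0.21) = 1.5606
L[2] = -ln(1-0.253) = -ln(0.747) = 0.2917
L[3] = -ln(1-0.47) = -ln(0.53) = 0.6349
L[4] = -ln(0.616) = 0.4845
mean = (0.755 + 1.5606 + 0.2917 + 0.6349 + 0.4845)/5 = 0.7453

0.7453


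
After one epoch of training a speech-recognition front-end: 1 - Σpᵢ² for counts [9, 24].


Probabilities: [9/33, 24/33] ≈ [0.2727, 0.7273]
Σpᵢ² = (81 + 576)/33² = 657/1089
Gini = 1 - Σpᵢ² = 1 - 657/1089 = 0.3967

0.3967


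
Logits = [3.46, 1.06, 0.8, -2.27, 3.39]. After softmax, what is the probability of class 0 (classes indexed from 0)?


Exponentials: e^3.46=31.817, e^1.06=2.8864, e^0.8=2.2255, e^-2.27=0.1033, e^3.39=29.666
Sum = 66.6982
Softmax = [0.477, 0.0433, 0.0334, 0.0015, 0.4448]
p[0] = 31.817/66.6982 = 0.477

0.477


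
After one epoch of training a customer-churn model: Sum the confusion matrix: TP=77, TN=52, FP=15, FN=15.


Total = TP + TN + FP + FN
= 77 + 52 + 15 + 15
= 159
(Predicted positive: 92, predicted negative: 67)

159


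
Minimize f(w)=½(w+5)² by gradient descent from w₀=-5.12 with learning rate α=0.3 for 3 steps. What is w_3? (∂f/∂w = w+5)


step 1: grad = -5.12+5 = -0.12; w = -5.12 - 0.3·(-0.12) = -5.084
step 2: grad = -5.084+5 = -0.084; w = -5.084 - 0.3·(-0.084) = -5.0588
step 3: grad = -5.0588+5 = -0.0588; w = -5.0588 - 0.3·(-0.0588) = -5.04116

-5.04116


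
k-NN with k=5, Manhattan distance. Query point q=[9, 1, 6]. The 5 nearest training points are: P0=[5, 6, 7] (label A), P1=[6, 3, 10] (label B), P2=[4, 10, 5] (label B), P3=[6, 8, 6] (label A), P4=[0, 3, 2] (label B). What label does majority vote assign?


d(q,P0) = 10  (label A)
d(q,P1) = 9  (label B)
d(q,P2) = 15  (label B)
d(q,P3) = 10  (label A)
d(q,P4) = 15  (label B)
Votes: A=2, B=3
Majority → B

B


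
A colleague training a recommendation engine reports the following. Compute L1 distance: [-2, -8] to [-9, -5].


d = |-2+ 9| + |-8+ 5|
  = 7 + 3
  = 10

10


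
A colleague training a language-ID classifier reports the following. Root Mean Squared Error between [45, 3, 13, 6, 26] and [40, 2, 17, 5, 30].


MSE = 59/5 = 11.8
RMSE = √(59/5) = 3.4351

3.4351


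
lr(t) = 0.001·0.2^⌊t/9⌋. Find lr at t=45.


n_drops = ⌊45/9⌋ = 5
lr = 0.001·0.2^5 = 0.001·0.00032 = 0.00000032

0.00000032


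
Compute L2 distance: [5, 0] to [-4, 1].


d = √((5+ 4)² + (0-1)²)
  = √(81 + 1)
  = √82 = 9.0554

9.0554


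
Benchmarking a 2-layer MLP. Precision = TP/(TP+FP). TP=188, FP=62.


Precision = TP/(TP+FP)
= 188/(188+62)
= 188/250 = 75.2%

75.2%


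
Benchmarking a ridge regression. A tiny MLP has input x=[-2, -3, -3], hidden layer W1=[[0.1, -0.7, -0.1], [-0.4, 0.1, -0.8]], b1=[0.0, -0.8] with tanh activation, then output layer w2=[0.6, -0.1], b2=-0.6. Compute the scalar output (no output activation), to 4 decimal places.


z1[0] = (0.1)·(-2) + (-0.7)·(-3) + (-0.1)·(-3) + 0.0 = 2.2
z1[1] = (-0.4)·(-2) + (0.1)·(-3) + (-0.8)·(-3) - 0.8 = 2.1
h = tanh(z1) = [0.9757, 0.9705]
output = (0.6)·(0.9757) + (-0.1)·(0.9705) - 0.6 = -0.1116

-0.1116


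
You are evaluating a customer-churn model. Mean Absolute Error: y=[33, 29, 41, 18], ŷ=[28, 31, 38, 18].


Absolute errors: |33-28|=5, |29-31|=2, |41-38|=3, |18-18|=0
Sum = 10
MAE = 10/4 = 5/2

5/2


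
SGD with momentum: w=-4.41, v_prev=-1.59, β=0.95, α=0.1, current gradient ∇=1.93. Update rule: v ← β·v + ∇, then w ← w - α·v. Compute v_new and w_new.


v_new = 0.95·-1.59 + 1.93 = -1.5105 + 1.93 = 0.4195
w_new = -4.41 - 0.1·0.4195 = -4.41 - 0.04195 = -4.45195

v_new=0.4195, w_new=-4.45195


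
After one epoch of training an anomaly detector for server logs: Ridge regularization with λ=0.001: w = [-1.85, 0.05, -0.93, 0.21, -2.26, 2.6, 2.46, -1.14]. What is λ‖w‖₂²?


‖w‖₂² = (-1.85)² + (0.05)² + (-0.93)² + (0.21)² + (-2.26)² + (2.6)² + (2.46)² + (-1.14)²
     = 3.4225 + 0.0025 + 0.8649 + 0.0441 + 5.1076 + 6.76 + 6.0516 + 1.2996
     = 23.5528
λ·‖w‖₂² = 0.001·23.5528 = 0.023553

0.023553


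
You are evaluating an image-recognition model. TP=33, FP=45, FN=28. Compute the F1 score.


Precision = 33/78 = 0.4231
Recall = 33/61 = 0.541
F1 = 2·P·R/(P+R) = 2·TP/(2·TP+FP+FN) = 66/(66+45+28) = 66/139 = 0.4748

0.4748


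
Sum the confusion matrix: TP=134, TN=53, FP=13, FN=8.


Total = TP + TN + FP + FN
= 134 + 53 + 13 + 8
= 208
(Predicted positive: 147, predicted negative: 61)

208


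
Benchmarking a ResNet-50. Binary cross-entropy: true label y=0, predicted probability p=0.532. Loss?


BCE = -[y·ln(p) + (1-y)·ln(1-p)]
= -0 - 1·ln(1-0.532)
= -ln(0.468) = 0.7593

0.7593


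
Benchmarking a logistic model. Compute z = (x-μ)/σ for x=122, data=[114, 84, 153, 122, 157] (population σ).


μ = 126, σ = 26.8849
z = (122 - 126)/26.8849 = -0.1488

-0.1488


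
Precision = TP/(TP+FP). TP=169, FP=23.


Precision = TP/(TP+FP)
= 169/(169+23)
= 169/192 = 88.02%

88.02%


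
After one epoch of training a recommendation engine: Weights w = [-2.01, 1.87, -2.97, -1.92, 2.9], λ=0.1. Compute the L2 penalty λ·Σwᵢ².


‖w‖₂² = (-2.01)² + (1.87)² + (-2.97)² + (-1.92)² + (2.9)²
     = 4.0401 + 3.4969 + 8.8209 + 3.6864 + 8.41
     = 28.4543
λ·‖w‖₂² = 0.1·28.4543 = 2.84543

2.84543


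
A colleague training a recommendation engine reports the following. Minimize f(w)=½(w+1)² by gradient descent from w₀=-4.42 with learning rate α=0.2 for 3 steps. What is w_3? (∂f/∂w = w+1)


step 1: grad = -4.42+1 = -3.42; w = -4.42 - 0.2·(-3.42) = -3.736
step 2: grad = -3.736+1 = -2.736; w = -3.736 - 0.2·(-2.736) = -3.1888
step 3: grad = -3.1888+1 = -2.1888; w = -3.1888 - 0.2·(-2.1888) = -2.75104

-2.75104


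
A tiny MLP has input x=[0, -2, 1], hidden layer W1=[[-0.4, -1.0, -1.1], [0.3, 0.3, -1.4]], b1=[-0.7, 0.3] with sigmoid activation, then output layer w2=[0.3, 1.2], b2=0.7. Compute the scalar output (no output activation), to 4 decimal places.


z1[0] = (-0.4)·(0) + (-1.0)·(-2) + (-1.1)·(1) - 0.7 = 0.2
z1[1] = (0.3)·(0) + (0.3)·(-2) + (-1.4)·(1) + 0.3 = -1.7
h = sigmoid(z1) = [0.5498, 0.1545]
output = (0.3)·(0.5498) + (1.2)·(0.1545) + 0.7 = 1.0503

1.0503


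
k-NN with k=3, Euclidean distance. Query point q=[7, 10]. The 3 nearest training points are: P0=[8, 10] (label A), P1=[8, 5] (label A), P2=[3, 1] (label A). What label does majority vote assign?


d(q,P0) = 1.0  (label A)
d(q,P1) = 5.099  (label A)
d(q,P2) = 9.8489  (label A)
Votes: A=3, B=0
Majority → A

A


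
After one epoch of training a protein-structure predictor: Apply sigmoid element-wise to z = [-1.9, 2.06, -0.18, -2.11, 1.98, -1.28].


σ(-1.9) = 1/(1+e^1.9) = 0.1301
σ(2.06) = 1/(1+e^-2.06) = 0.887
σ(-0.18) = 1/(1+e^0.18) = 0.4551
σ(-2.11) = 1/(1+e^2.11) = 0.1081
σ(1.98) = 1/(1+e^-1.98) = 0.8787
σ(-1.28) = 1/(1+e^1.28) = 0.2176
result = [0.1301, 0.887, 0.4551, 0.1081, 0.8787, 0.2176]

[0.1301, 0.887, 0.4551, 0.1081, 0.8787, 0.2176]


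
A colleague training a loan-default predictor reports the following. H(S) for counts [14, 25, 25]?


Probabilities: [14/64, 25/64, 25/64] ≈ [0.2188, 0.3906, 0.3906]
H = -((14/64)·log₂(14/64) + (25/64)·log₂(25/64) + (25/64)·log₂(25/64))
  = 1.5391 bits

1.5391 bits


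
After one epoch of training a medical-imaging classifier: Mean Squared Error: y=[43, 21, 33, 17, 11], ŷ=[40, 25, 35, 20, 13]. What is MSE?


Squared errors: (43-40)²=9, (21-25)²=16, (33-35)²=4, (17-20)²=9, (11-13)²=4
Sum = 42
MSE = 42/5 = 42/5

42/5


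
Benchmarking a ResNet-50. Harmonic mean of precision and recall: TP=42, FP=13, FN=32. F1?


Precision = 42/55 = 0.7636
Recall = 42/74 = 0.5676
F1 = 2·P·R/(P+R) = 2·TP/(2·TP+FP+FN) = 84/(84+13+32) = 84/129 = 0.6512

0.6512


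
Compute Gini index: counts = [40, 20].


Probabilities: [40/60, 20/60] ≈ [0.6667, 0.3333]
Σpᵢ² = (1600 + 400)/60² = 2000/3600
Gini = 1 - Σpᵢ² = 1 - 2000/3600 = 0.4444

0.4444


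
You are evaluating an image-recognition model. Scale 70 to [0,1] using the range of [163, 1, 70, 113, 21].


min=1, max=163
(70-1)/(163-1) = 69/162 = 0.4259

0.4259


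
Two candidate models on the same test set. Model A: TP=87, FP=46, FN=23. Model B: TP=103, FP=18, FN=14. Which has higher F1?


Model A: P=87/133=0.6541, R=87/110=0.7909, F1=2PR/(P+R)=2TP/(2TP+FP+FN)=174/243=0.716
Model B: P=103/121=0.8512, R=103/117=0.8803, F1=2PR/(P+R)=2TP/(2TP+FP+FN)=206/238=0.8655
0.716 < 0.8655 → Model B

Model B


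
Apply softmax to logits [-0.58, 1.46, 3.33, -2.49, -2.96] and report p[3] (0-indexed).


Exponentials: e^-0.58=0.5599, e^1.46=4.306, e^3.33=27.9383, e^-2.49=0.0829, e^-2.96=0.0518
Sum = 32.9389
Softmax = [0.017, 0.1307, 0.8482, 0.0025, 0.0016]
p[3] = 0.0829/32.9389 = 0.0025

0.0025


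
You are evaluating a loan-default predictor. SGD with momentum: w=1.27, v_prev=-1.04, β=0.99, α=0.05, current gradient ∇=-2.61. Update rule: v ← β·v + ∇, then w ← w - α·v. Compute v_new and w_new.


v_new = 0.99·-1.04 - 2.61 = -1.0296 - 2.61 = -3.6396
w_new = 1.27 - 0.05·-3.6396 = 1.27 + 0.18198 = 1.45198

v_new=-3.6396, w_new=1.45198


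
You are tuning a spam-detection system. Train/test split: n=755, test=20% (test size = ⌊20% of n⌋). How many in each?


Test = ⌊755·20/100⌋ = 151
Train = 755 - 151 = 604

Train: 604, Test: 151


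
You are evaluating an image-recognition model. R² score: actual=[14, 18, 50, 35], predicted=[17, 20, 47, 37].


ȳ = 29.25
SS_res = Σ(y-ŷ)² = 26
SS_tot = Σ(y-ȳ)² = 822.75
R² = 1 - SS_res/SS_tot = 1 - 0.0316 = 0.9684

0.9684


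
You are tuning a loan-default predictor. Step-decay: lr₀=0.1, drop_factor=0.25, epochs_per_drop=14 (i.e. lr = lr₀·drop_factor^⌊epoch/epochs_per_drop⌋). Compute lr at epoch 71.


n_drops = ⌊71/14⌋ = 5
lr = 0.1·0.25^5 = 0.1·0.0009765625 = 0.00009765625

0.00009765625


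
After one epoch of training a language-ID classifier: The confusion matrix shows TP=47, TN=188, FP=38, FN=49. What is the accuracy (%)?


Accuracy = (TP+TN)/(TP+TN+FP+FN)
= (47+188)/(322)
= 235/322 = 72.98%

72.98%


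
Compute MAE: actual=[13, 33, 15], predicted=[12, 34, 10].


Absolute errors: |13-12|=1, |33-34|=1, |15-10|=5
Sum = 7
MAE = 7/3 = 7/3

7/3


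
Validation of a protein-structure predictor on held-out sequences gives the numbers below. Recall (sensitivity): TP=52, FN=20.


Recall = TP/(TP+FN)
= 52/(52+20)
= 52/72 = 72.22%

72.22%


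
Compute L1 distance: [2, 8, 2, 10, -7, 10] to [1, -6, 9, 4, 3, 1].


d = |2-1| + |8+ 6| + |2-9| + |10-4| + |-7-3| + |10-1|
  = 1 + 14 + 7 + 6 + 10 + 9
  = 47

47


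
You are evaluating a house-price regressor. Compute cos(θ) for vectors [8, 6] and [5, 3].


A·B = 8·5 + 6·3 = 58
‖A‖ = √100 = 10, ‖B‖ = √34 = 5.831
cos = 58/(√100·√34) = 58/√3400 = 0.9947

0.9947


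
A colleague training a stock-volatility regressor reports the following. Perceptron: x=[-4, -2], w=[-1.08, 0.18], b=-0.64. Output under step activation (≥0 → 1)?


z = (-4)·(-1.08) + (-2)·(0.18) - 0.64
  = 3.32
step(z) = 1 (z≥0)

1


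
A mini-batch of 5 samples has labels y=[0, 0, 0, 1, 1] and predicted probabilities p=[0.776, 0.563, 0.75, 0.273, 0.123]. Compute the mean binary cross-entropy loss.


L[0] = -ln(1-0.776) = -ln(0.224) = 1.4961
L[1] = -ln(1-0.563) = -ln(0.437) = 0.8278
L[2] = -ln(1-0.75) = -ln(0.25) = 1.3863
L[3] = -ln(0.273) = 1.2983
L[4] = -ln(0.123) = 2.0956
mean = (1.4961 + 0.8278 + 1.3863 + 1.2983 + 2.0956)/5 = 1.4208

1.4208


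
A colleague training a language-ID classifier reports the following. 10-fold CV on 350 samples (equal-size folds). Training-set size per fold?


Fold size = 350/10 = 35
Training per fold = 350 - 35 = 315

315


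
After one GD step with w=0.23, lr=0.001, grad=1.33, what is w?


w_new = w - α·∇
= 0.23 - 0.001·1.33
= 0.23 - 0.00133
= 0.22867

0.22867


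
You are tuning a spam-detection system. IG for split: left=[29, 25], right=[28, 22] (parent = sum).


Parent = [57, 47], H_parent = 0.9933
H_left = 0.996 (n=54), H_right = 0.9896 (n=50)
H_children = (54/104)·0.996 + (50/104)·0.9896 = 0.9929
IG = 0.9933 - 0.9929 = 0.0004

0.0004


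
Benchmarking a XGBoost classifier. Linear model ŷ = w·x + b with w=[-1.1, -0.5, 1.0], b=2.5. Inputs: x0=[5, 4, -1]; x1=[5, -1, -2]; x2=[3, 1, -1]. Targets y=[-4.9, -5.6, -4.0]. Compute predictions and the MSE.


ŷ0 = (-1.1)·(5) + (-0.5)·(4) + (1.0)·(-1) + 2.5 = -6.0
ŷ1 = (-1.1)·(5) + (-0.5)·(-1) + (1.0)·(-2) + 2.5 = -4.5
ŷ2 = (-1.1)·(3) + (-0.5)·(1) + (1.0)·(-1) + 2.5 = -2.3
errors² = [1.21, 1.21, 2.89]
MSE = 5.3100/3 = 1.77

1.77


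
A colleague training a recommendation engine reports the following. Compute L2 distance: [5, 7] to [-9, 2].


d = √((5+ 9)² + (7-2)²)
  = √(196 + 25)
  = √221 = 14.8661

14.8661


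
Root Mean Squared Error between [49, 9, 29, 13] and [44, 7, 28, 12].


MSE = 31/4 = 7.75
RMSE = √(31/4) = 2.7839

2.7839


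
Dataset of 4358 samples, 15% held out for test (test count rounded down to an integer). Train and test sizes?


Test = ⌊4358·15/100⌋ = 653
Train = 4358 - 653 = 3705

Train: 3705, Test: 653


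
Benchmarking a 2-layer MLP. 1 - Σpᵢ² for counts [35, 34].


Probabilities: [35/69, 34/69] ≈ [0.5072, 0.4928]
Σpᵢ² = (1225 + 1156)/69² = 2381/4761
Gini = 1 - Σpᵢ² = 1 - 2381/4761 = 0.4999

0.4999


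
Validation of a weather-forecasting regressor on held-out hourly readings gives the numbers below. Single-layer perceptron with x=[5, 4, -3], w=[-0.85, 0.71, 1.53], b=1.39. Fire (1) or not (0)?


z = (5)·(-0.85) + (4)·(0.71) + (-3)·(1.53) + 1.39
  = -4.61
step(z) = 0 (z<0)

0


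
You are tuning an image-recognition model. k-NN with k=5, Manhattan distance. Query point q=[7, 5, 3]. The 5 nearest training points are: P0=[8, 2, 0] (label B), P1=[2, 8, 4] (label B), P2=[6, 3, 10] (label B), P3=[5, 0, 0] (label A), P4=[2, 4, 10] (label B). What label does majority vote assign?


d(q,P0) = 7  (label B)
d(q,P1) = 9  (label B)
d(q,P2) = 10  (label B)
d(q,P3) = 10  (label A)
d(q,P4) = 13  (label B)
Votes: A=1, B=4
Majority → B

B


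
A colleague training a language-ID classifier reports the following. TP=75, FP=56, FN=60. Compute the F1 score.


Precision = 75/131 = 0.5725
Recall = 75/135 = 0.5556
F1 = 2·P·R/(P+R) = 2·TP/(2·TP+FP+FN) = 150/(150+56+60) = 150/266 = 0.5639

0.5639


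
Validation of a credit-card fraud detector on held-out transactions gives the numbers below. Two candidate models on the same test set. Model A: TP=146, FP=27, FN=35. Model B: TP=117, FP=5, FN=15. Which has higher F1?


Model A: P=146/173=0.8439, R=146/181=0.8066, F1=2PR/(P+R)=2TP/(2TP+FP+FN)=292/354=0.8249
Model B: P=117/122=0.959, R=117/132=0.8864, F1=2PR/(P+R)=2TP/(2TP+FP+FN)=234/254=0.9213
0.8249 < 0.9213 → Model B

Model B


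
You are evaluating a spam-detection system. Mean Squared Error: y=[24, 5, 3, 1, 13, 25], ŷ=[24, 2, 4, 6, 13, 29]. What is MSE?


Squared errors: (24-24)²=0, (5-2)²=9, (3-4)²=1, (1-6)²=25, (13-13)²=0, (25-29)²=16
Sum = 51
MSE = 51/6 = 17/2

17/2


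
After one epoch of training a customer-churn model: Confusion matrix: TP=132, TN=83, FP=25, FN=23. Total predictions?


Total = TP + TN + FP + FN
= 132 + 83 + 25 + 23
= 263
(Predicted positive: 157, predicted negative: 106)

263


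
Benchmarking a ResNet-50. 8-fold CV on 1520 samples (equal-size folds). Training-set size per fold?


Fold size = 1520/8 = 190
Training per fold = 1520 - 190 = 1330

1330


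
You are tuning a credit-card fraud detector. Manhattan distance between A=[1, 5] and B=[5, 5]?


d = |1-5| + |5-5|
  = 4 + 0
  = 4

4


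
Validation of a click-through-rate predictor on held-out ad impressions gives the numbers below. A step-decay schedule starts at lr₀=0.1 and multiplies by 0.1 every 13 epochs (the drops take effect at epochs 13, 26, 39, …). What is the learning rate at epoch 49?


n_drops = ⌊49/13⌋ = 3
lr = 0.1·0.1^3 = 0.1·0.001 = 0.0001

0.0001


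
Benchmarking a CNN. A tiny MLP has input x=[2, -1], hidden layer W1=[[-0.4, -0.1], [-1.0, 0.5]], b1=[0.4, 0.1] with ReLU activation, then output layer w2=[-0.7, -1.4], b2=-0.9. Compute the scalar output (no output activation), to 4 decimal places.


z1[0] = (-0.4)·(2) + (-0.1)·(-1) + 0.4 = -0.3
z1[1] = (-1.0)·(2) + (0.5)·(-1) + 0.1 = -2.4
h = ReLU(z1) = [0.0, 0.0]
output = (-0.7)·(0.0) + (-1.4)·(0.0) - 0.9 = -0.9

-0.9


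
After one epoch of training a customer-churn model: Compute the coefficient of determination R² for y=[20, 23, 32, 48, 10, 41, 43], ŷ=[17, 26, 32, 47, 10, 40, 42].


ȳ = 31
SS_res = Σ(y-ŷ)² = 21
SS_tot = Σ(y-ȳ)² = 1160
R² = 1 - SS_res/SS_tot = 1 - 0.0181 = 0.9819

0.9819


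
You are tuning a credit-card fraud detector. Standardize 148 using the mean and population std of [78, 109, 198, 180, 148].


μ = 142.6, σ = 44.2701
z = (148 - 142.6)/44.2701 = 0.122

0.122
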